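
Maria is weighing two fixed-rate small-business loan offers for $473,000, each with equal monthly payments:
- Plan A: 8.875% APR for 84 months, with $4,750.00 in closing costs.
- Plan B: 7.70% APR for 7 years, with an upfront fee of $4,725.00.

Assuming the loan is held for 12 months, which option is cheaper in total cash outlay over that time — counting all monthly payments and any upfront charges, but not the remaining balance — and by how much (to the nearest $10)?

Plan B by $3,370

Plan A: at 8.875% the monthly rate is 0.0073958, so the payment is 473,000 × 0.0073958 / (1 − 1.0073958^−84) = $7,580.16.
Plan B: monthly rate = 7.7%/12 = 0.0064167; payment = 473,000 × 0.0064167 / (1 − (1+0.0064167)^−84) = $7,301.78.
Over 12 months: Plan A costs 12 × $7,580.16 + $4,750.00 = $95,711.92; Plan B costs 12 × $7,301.78 + $4,725.00 = $92,346.36.
Plan B is cheaper by $95,711.92 − $92,346.36 = $3,365.56.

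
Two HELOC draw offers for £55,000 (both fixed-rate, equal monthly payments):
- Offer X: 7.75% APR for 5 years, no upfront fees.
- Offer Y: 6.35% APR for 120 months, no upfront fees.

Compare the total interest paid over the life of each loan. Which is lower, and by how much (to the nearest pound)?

Offer X: at 7.75% the monthly rate is 0.0064583, so the payment is 55,000 × 0.0064583 / (1 − 1.0064583^−60) = £1,108.63.
Total interest on Offer X = 60 × £1,108.63 − £55,000 = £11,517.80.
Offer Y: monthly rate = 6.35%/12 = 0.0052917; payment = 55,000 × 0.0052917 / (1 − (1+0.0052917)^−120) = £620.32.
Total interest on Offer Y = 120 × £620.32 − £55,000 = £19,438.40.
Offer X is lower by £7,920.60.

Offer X by £7,921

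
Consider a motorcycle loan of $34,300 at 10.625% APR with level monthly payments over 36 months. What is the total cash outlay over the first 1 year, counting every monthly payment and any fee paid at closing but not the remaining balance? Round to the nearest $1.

$13,402

At 10.625% the monthly rate is 0.0088542, so the payment is 34,300 × 0.0088542 / (1 − 1.0088542^−36) = $1,116.86.
Total outlay = 12 × $1,116.86 = $13,402.32.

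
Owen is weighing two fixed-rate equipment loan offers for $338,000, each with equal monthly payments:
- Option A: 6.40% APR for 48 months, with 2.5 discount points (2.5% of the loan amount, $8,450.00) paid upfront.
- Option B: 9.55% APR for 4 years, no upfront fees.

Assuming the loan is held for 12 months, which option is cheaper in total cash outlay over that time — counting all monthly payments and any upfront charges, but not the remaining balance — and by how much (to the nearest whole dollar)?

Option A: monthly rate = 6.4%/12 = 0.0053333; payment = 338,000 × 0.0053333 / (1 − (1+0.0053333)^−48) = $8,000.07.
Option B: at 9.55% the monthly rate is 0.0079583, so the payment is 338,000 × 0.0079583 / (1 − 1.0079583^−48) = $8,499.69.
Over 12 months: Option A costs 12 × $8,000.07 + $8,450.00 = $104,450.84; Option B costs 12 × $8,499.69 = $101,996.28.
Option B is cheaper by $104,450.84 − $101,996.28 = $2,454.56.

Option B by $2,455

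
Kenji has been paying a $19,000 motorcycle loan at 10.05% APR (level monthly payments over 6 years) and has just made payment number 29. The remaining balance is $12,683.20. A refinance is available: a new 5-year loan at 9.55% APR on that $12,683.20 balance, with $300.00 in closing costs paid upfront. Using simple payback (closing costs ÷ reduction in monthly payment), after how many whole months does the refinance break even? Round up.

4 months

Current payment = 19,000 × 10.05%/12 / (1 − (1+0.0083750)^−72) = $352.47.
Refinanced payment = 12,683.20 × 0.0079583 / (1 − (1+0.0079583)^−60) = $266.68.
Monthly savings = $352.47 − $266.68 = $85.79.
Break-even = $300.00 / $85.79 = 3.50 → 4 months.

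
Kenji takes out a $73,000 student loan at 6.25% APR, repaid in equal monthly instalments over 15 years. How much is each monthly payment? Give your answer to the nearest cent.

Monthly rate = 6.25%/12 = 0.0052083; payment = 73,000 × 0.0052083 / (1 − (1+0.0052083)^−180) = $625.92.

$625.92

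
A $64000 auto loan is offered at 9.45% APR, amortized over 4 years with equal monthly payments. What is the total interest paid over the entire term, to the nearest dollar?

$13,105

Monthly rate = 9.45%/12 = 0.0078750; payment = 64,000 × 0.0078750 / (1 − (1+0.0078750)^−48) = $1,606.35.
Total paid = 48 × $1,606.35 = $77,104.80; interest = $77,104.80 − $64,000 = $13,104.80.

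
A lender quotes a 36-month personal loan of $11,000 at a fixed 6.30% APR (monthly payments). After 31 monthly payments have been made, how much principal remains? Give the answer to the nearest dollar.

$1,655

With monthly rate i = 6.3%/12 = 0.0052500, the balance after k of n payments is P · [(1+i)^n − (1+i)^k] / [(1+i)^n − 1].
(1+0.0052500)^36 = 1.20744385 and (1+0.0052500)^31 = 1.17624160, so the balance is 11,000 × (1.20744385 − 1.17624160) / (1.20744385 − 1) = $1,654.54.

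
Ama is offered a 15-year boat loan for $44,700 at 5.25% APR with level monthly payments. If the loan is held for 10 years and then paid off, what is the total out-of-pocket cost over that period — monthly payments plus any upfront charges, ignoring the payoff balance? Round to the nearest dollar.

$43,120

At 5.25% the monthly rate is 0.0043750, so the payment is 44,700 × 0.0043750 / (1 − 1.0043750^−180) = $359.33.
Total outlay = 120 × $359.33 = $43,119.60.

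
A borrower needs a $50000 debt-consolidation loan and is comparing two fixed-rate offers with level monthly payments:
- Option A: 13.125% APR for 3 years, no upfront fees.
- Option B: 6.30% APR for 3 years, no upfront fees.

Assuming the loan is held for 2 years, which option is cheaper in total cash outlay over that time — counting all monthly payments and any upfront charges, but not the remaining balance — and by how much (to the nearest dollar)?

Option A: monthly rate = 13.125%/12 = 0.0109375; payment = 50,000 × 0.0109375 / (1 − (1+0.0109375)^−36) = $1,687.71.
Option B: monthly rate = 6.3%/12 = 0.0052500; payment = 50,000 × 0.0052500 / (1 − (1+0.0052500)^−36) = $1,527.90.
Over 24 months: Option A costs 24 × $1,687.71 = $40,505.04; Option B costs 24 × $1,527.90 = $36,669.60.
Option B is cheaper by $40,505.04 − $36,669.60 = $3,835.44.

Option B by $3,835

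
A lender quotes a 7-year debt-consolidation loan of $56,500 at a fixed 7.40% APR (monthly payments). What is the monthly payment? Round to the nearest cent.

$863.83

At 7.40% the monthly rate is 0.0061667, so the payment is 56,500 × 0.0061667 / (1 − 1.0061667^−84) = $863.83.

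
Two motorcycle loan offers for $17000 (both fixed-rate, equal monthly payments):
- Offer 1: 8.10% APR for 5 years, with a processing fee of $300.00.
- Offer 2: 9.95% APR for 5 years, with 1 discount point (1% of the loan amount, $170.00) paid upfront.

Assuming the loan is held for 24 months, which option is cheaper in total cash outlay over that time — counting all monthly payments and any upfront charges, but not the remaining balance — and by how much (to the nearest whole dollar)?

Offer 1: at 8.10% the monthly rate is 0.0067500, so the payment is 17,000 × 0.0067500 / (1 − 1.0067500^−60) = $345.51.
Offer 2: monthly rate = 9.95%/12 = 0.0082917; payment = 17,000 × 0.0082917 / (1 − (1+0.0082917)^−60) = $360.78.
Over 24 months: Offer 1 costs 24 × $345.51 + $300.00 = $8,592.24; Offer 2 costs 24 × $360.78 + $170.00 = $8,828.72.
Offer 1 is cheaper by $8,828.72 − $8,592.24 = $236.48.

Offer 1 by $236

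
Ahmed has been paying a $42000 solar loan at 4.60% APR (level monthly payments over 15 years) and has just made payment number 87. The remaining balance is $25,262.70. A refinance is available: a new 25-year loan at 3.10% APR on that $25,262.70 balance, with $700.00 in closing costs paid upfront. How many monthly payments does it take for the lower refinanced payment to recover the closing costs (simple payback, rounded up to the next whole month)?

Current payment = 42,000 × 4.6%/12 / (1 − (1+0.0038333)^−180) = $323.45.
Refinanced payment = 25,262.70 × 0.0025833 / (1 − (1+0.0025833)^−300) = $121.12.
Monthly savings = $323.45 − $121.12 = $202.33.
Break-even = $700.00 / $202.33 = 3.46 → 4 months.

4 months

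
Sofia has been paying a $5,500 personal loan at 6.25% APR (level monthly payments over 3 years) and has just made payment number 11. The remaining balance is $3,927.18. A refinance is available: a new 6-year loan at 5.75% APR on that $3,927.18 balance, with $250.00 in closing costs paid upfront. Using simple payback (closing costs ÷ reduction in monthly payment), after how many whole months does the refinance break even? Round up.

Current payment = 5,500 × 6.25%/12 / (1 − (1+0.0052083)^−36) = $167.94.
Refinanced payment = 3,927.18 × 0.0047917 / (1 − (1+0.0047917)^−72) = $64.62.
Monthly savings = $167.94 − $64.62 = $103.32.
Break-even = $250.00 / $103.32 = 2.42 → 3 months.

3 months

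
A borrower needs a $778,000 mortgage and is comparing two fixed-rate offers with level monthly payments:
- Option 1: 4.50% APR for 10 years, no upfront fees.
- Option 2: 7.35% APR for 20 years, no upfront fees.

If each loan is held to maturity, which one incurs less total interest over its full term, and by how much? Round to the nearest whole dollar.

Option 1 by $519,556

Option 1: monthly rate = 4.5%/12 = 0.0037500; payment = 778,000 × 0.0037500 / (1 − (1+0.0037500)^−120) = $8,063.07.
Total interest on Option 1 = 120 × $8,063.07 − $778,000 = $189,568.40.
Option 2: monthly rate = 7.35%/12 = 0.0061250; payment = 778,000 × 0.0061250 / (1 − (1+0.0061250)^−240) = $6,196.35.
Total interest on Option 2 = 240 × $6,196.35 − $778,000 = $709,124.00.
Option 1 is lower by $519,555.60.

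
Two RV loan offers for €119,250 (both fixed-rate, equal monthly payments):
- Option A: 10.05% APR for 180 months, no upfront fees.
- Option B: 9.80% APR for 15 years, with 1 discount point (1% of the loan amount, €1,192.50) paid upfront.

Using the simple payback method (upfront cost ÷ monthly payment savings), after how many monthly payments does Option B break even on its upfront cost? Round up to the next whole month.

Option A: monthly rate = 10.05%/12 = 0.0083750; payment = 119,250 × 0.0083750 / (1 − (1+0.0083750)^−180) = €1,285.12.
Option B: monthly rate = 9.8%/12 = 0.0081667; payment = 119,250 × 0.0081667 / (1 − (1+0.0081667)^−180) = €1,266.92.
Monthly savings = €1,285.12 − €1,266.92 = €18.20.
Break-even = €1,192.50 / €18.20 = 65.52 → 66 months.

66 months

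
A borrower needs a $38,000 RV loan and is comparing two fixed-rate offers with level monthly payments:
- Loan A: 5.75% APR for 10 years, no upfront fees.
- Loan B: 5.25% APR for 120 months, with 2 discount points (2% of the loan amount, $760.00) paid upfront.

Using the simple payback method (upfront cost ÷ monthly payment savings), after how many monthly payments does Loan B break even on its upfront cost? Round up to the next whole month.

81 months

Loan A: at 5.75% the monthly rate is 0.0047917, so the payment is 38,000 × 0.0047917 / (1 − 1.0047917^−120) = $417.12.
Loan B: at 5.25% the monthly rate is 0.0043750, so the payment is 38,000 × 0.0043750 / (1 − 1.0043750^−120) = $407.71.
Monthly savings = $417.12 − $407.71 = $9.41.
Break-even = $760.00 / $9.41 = 80.77 → 81 months.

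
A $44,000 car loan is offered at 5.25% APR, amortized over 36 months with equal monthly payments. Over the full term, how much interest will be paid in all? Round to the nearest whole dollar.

Monthly rate = 5.25%/12 = 0.0043750; payment = 44,000 × 0.0043750 / (1 − (1+0.0043750)^−36) = $1,323.66.
Total paid = 36 × $1,323.66 = $47,651.76; interest = $47,651.76 − $44,000 = $3,651.76.

$3,652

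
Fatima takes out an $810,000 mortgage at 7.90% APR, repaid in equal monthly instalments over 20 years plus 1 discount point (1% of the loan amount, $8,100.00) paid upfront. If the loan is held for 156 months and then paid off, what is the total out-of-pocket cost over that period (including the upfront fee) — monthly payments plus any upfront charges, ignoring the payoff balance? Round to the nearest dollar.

$1,057,175

Monthly rate = 7.9%/12 = 0.0065833; payment = 810,000 × 0.0065833 / (1 − (1+0.0065833)^−240) = $6,724.84.
Total outlay = 156 × $6,724.84 + $8,100.00 = $1,057,175.04.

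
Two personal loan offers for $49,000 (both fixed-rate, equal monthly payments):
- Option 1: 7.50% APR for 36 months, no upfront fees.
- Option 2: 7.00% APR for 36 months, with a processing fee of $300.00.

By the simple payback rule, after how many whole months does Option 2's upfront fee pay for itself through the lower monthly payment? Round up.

Option 1: at 7.50% the monthly rate is 0.0062500, so the payment is 49,000 × 0.0062500 / (1 − 1.0062500^−36) = $1,524.20.
Option 2: at 7.00% the monthly rate is 0.0058333, so the payment is 49,000 × 0.0058333 / (1 − 1.0058333^−36) = $1,512.98.
Monthly savings = $1,524.20 − $1,512.98 = $11.22.
Break-even = $300.00 / $11.22 = 26.74 → 27 months.

27 months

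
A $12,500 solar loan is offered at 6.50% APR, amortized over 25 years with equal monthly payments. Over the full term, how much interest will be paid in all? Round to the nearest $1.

$12,820

At 6.50% the monthly rate is 0.0054167, so the payment is 12,500 × 0.0054167 / (1 − 1.0054167^−300) = $84.40.
Total paid = 300 × $84.40 = $25,320.00; interest = $25,320.00 − $12,500 = $12,820.00.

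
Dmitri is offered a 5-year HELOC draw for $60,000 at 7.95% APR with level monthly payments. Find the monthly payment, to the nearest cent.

$1,215.15

Monthly rate = 7.95%/12 = 0.0066250; payment = 60,000 × 0.0066250 / (1 − (1+0.0066250)^−60) = $1,215.15.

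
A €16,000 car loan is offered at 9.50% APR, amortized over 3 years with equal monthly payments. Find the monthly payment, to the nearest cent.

At 9.50% the monthly rate is 0.0079167, so the payment is 16,000 × 0.0079167 / (1 − 1.0079167^−36) = €512.53.

€512.53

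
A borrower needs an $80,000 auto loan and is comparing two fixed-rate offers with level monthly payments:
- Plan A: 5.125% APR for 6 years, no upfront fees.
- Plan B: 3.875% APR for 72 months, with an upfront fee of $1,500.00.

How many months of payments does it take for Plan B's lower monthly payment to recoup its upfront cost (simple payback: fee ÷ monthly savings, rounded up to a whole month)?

Plan A: monthly rate = 5.125%/12 = 0.0042708; payment = 80,000 × 0.0042708 / (1 − (1+0.0042708)^−72) = $1,293.04.
Plan B: monthly rate = 3.875%/12 = 0.0032292; payment = 80,000 × 0.0032292 / (1 − (1+0.0032292)^−72) = $1,247.06.
Monthly savings = $1,293.04 − $1,247.06 = $45.98.
Break-even = $1,500.00 / $45.98 = 32.62 → 33 months.

33 months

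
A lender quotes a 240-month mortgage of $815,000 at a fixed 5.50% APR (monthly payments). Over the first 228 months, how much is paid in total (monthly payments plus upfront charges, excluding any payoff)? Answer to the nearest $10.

Monthly rate = 5.5%/12 = 0.0045833; payment = 815,000 × 0.0045833 / (1 − (1+0.0045833)^−240) = $5,606.28.
Total outlay = 228 × $5,606.28 = $1,278,231.84.

$1,278,230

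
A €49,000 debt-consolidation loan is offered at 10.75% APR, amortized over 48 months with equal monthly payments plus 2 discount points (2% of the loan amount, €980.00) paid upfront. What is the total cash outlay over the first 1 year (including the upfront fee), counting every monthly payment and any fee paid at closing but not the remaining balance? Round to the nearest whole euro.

€16,106

Monthly rate = 10.75%/12 = 0.0089583; payment = 49,000 × 0.0089583 / (1 − (1+0.0089583)^−48) = €1,260.49.
Total outlay = 12 × €1,260.49 + €980.00 = €16,105.88.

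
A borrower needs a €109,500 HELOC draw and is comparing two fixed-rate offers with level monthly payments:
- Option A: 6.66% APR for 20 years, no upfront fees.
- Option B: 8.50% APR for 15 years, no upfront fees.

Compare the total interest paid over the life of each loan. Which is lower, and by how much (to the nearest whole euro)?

Option B by €4,328

Option A: at 6.66% the monthly rate is 0.0055500, so the payment is 109,500 × 0.0055500 / (1 − 1.0055500^−240) = €826.75.
Total interest on Option A = 240 × €826.75 − €109,500 = €88,920.00.
Option B: monthly rate = 8.5%/12 = 0.0070833; payment = 109,500 × 0.0070833 / (1 − (1+0.0070833)^−180) = €1,078.29.
Total interest on Option B = 180 × €1,078.29 − €109,500 = €84,592.20.
Option B is lower by €4,327.80.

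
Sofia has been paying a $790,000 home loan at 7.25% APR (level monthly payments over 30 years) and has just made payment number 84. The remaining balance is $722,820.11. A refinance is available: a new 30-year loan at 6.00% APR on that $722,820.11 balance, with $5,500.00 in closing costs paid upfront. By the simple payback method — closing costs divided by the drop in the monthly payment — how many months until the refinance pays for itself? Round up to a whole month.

6 months

Current payment = 790,000 × 7.25%/12 / (1 − (1+0.0060417)^−360) = $5,389.19.
Refinanced payment = 722,820.11 × 0.0050000 / (1 − (1+0.0050000)^−360) = $4,333.67.
Monthly savings = $5,389.19 − $4,333.67 = $1,055.52.
Break-even = $5,500.00 / $1,055.52 = 5.21 → 6 months.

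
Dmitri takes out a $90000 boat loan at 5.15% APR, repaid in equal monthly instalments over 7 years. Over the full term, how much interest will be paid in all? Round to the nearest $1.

Monthly rate = 5.15%/12 = 0.0042917; payment = 90,000 × 0.0042917 / (1 − (1+0.0042917)^−84) = $1,278.40.
Total paid = 84 × $1,278.40 = $107,385.60; interest = $107,385.60 − $90,000 = $17,385.60.

$17,386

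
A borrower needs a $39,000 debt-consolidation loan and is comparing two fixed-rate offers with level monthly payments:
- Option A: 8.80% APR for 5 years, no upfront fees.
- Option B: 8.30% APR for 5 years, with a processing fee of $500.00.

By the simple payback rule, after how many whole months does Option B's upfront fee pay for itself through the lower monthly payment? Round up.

Option A: at 8.80% the monthly rate is 0.0073333, so the payment is 39,000 × 0.0073333 / (1 − 1.0073333^−60) = $805.80.
Option B: at 8.30% the monthly rate is 0.0069167, so the payment is 39,000 × 0.0069167 / (1 − 1.0069167^−60) = $796.39.
Monthly savings = $805.80 − $796.39 = $9.41.
Break-even = $500.00 / $9.41 = 53.13 → 54 months.

54 months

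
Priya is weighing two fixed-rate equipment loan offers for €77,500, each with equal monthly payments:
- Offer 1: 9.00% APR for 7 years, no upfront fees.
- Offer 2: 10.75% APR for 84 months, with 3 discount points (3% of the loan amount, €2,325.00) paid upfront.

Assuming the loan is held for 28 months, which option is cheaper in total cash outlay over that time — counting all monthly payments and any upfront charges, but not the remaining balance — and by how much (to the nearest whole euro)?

Offer 1: monthly rate = 9%/12 = 0.0075000; payment = 77,500 × 0.0075000 / (1 − (1+0.0075000)^−84) = €1,246.90.
Offer 2: monthly rate = 10.75%/12 = 0.0089583; payment = 77,500 × 0.0089583 / (1 − (1+0.0089583)^−84) = €1,316.82.
Over 28 months: Offer 1 costs 28 × €1,246.90 = €34,913.20; Offer 2 costs 28 × €1,316.82 + €2,325.00 = €39,195.96.
Offer 1 is cheaper by €39,195.96 − €34,913.20 = €4,282.76.

Offer 1 by €4,283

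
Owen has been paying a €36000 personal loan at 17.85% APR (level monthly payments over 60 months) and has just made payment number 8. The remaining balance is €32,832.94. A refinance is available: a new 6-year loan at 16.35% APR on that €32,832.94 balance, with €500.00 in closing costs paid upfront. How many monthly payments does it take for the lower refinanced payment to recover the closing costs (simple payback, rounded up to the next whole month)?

3 months

Current payment = 36,000 × 17.85%/12 / (1 − (1+0.0148750)^−60) = €911.23.
Refinanced payment = 32,832.94 × 0.0136250 / (1 − (1+0.0136250)^−72) = €718.55.
Monthly savings = €911.23 − €718.55 = €192.68.
Break-even = €500.00 / €192.68 = 2.59 → 3 months.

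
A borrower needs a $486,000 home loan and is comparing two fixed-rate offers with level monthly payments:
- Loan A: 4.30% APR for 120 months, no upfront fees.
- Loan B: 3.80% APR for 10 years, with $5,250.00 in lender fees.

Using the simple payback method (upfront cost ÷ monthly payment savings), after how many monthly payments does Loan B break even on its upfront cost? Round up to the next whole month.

Loan A: monthly rate = 4.3%/12 = 0.0035833; payment = 486,000 × 0.0035833 / (1 − (1+0.0035833)^−120) = $4,990.10.
Loan B: monthly rate = 3.8%/12 = 0.0031667; payment = 486,000 × 0.0031667 / (1 − (1+0.0031667)^−120) = $4,874.45.
Monthly savings = $4,990.10 − $4,874.45 = $115.65.
Break-even = $5,250.00 / $115.65 = 45.40 → 46 months.

46 months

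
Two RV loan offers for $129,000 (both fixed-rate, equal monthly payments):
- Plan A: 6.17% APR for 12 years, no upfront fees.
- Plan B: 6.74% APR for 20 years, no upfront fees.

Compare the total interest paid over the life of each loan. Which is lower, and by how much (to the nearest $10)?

Plan A by $52,310

Plan A: monthly rate = 6.17%/12 = 0.0051417; payment = 129,000 × 0.0051417 / (1 − (1+0.0051417)^−144) = $1,270.22.
Total interest on Plan A = 144 × $1,270.22 − $129,000 = $53,911.68.
Plan B: at 6.74% the monthly rate is 0.0056167, so the payment is 129,000 × 0.0056167 / (1 − 1.0056167^−240) = $980.10.
Total interest on Plan B = 240 × $980.10 − $129,000 = $106,224.00.
Plan A is lower by $52,312.32.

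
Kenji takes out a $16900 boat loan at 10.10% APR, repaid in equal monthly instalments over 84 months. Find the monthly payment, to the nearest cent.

$281.43

Monthly rate = 10.1%/12 = 0.0084167; payment = 16,900 × 0.0084167 / (1 − (1+0.0084167)^−84) = $281.43.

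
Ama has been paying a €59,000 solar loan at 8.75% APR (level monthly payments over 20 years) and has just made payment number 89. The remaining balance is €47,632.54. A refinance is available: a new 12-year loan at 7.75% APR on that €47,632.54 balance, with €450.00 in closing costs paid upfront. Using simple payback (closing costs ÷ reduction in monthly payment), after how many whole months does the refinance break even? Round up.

Current payment = 59,000 × 8.75%/12 / (1 − (1+0.0072917)^−240) = €521.39.
Refinanced payment = 47,632.54 × 0.0064583 / (1 − (1+0.0064583)^−144) = €509.09.
Monthly savings = €521.39 − €509.09 = €12.30.
Break-even = €450.00 / €12.30 = 36.59 → 37 months.

37 months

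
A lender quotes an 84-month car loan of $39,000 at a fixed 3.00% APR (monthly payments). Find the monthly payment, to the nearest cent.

$515.32

At 3.00% the monthly rate is 0.0025000, so the payment is 39,000 × 0.0025000 / (1 − 1.0025000^−84) = $515.32.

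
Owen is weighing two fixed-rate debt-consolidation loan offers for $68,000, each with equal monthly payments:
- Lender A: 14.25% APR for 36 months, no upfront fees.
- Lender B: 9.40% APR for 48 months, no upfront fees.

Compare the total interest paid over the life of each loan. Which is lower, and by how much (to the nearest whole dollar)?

Lender B by $2,118

Lender A: at 14.25% the monthly rate is 0.0118750, so the payment is 68,000 × 0.0118750 / (1 − 1.0118750^−36) = $2,332.34.
Total interest on Lender A = 36 × $2,332.34 − $68,000 = $15,964.24.
Lender B: monthly rate = 9.4%/12 = 0.0078333; payment = 68,000 × 0.0078333 / (1 − (1+0.0078333)^−48) = $1,705.13.
Total interest on Lender B = 48 × $1,705.13 − $68,000 = $13,846.24.
Lender B is lower by $2,118.00.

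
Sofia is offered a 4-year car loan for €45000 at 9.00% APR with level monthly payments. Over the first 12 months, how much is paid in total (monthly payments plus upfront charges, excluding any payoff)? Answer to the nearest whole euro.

€13,438

At 9.00% the monthly rate is 0.0075000, so the payment is 45,000 × 0.0075000 / (1 − 1.0075000^−48) = €1,119.83.
Total outlay = 12 × €1,119.83 = €13,437.96.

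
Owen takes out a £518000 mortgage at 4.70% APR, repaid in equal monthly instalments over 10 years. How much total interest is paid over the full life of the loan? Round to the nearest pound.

Monthly rate = 4.7%/12 = 0.0039167; payment = 518,000 × 0.0039167 / (1 − (1+0.0039167)^−120) = £5,418.55.
Total paid = 120 × £5,418.55 = £650,226.00; interest = £650,226.00 − £518,000 = £132,226.00.

£132,226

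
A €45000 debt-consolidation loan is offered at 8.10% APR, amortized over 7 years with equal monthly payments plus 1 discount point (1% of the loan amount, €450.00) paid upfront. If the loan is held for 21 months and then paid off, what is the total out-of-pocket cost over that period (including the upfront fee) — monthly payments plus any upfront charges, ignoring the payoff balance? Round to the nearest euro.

Monthly rate = 8.1%/12 = 0.0067500; payment = 45,000 × 0.0067500 / (1 − (1+0.0067500)^−84) = €703.62.
Total outlay = 21 × €703.62 + €450.00 = €15,226.02.

€15,226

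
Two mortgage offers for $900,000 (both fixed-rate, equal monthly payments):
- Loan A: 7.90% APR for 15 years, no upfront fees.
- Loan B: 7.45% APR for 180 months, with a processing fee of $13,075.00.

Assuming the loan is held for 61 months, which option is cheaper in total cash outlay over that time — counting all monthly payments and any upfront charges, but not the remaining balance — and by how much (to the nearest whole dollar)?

Loan B by $1,042

Loan A: monthly rate = 7.9%/12 = 0.0065833; payment = 900,000 × 0.0065833 / (1 − (1+0.0065833)^−180) = $8,548.99.
Loan B: at 7.45% the monthly rate is 0.0062083, so the payment is 900,000 × 0.0062083 / (1 − 1.0062083^−180) = $8,317.56.
Over 61 months: Loan A costs 61 × $8,548.99 = $521,488.39; Loan B costs 61 × $8,317.56 + $13,075.00 = $520,446.16.
Loan B is cheaper by $521,488.39 − $520,446.16 = $1,042.23.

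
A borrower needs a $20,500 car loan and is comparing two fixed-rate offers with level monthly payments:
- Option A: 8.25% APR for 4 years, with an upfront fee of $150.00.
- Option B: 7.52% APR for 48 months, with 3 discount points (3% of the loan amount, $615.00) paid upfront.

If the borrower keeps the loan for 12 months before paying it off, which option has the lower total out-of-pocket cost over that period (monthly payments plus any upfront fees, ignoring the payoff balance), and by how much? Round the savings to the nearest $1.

Option A: monthly rate = 8.25%/12 = 0.0068750; payment = 20,500 × 0.0068750 / (1 − (1+0.0068750)^−48) = $502.87.
Option B: monthly rate = 7.52%/12 = 0.0062667; payment = 20,500 × 0.0062667 / (1 − (1+0.0062667)^−48) = $495.86.
Over 12 months: Option A costs 12 × $502.87 + $150.00 = $6,184.44; Option B costs 12 × $495.86 + $615.00 = $6,565.32.
Option A is cheaper by $6,565.32 − $6,184.44 = $380.88.

Option A by $381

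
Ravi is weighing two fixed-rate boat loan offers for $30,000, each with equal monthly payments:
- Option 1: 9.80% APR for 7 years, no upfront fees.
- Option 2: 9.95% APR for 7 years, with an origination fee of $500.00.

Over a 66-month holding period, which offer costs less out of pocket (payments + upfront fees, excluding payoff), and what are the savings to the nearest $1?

Option 1: monthly rate = 9.8%/12 = 0.0081667; payment = 30,000 × 0.0081667 / (1 − (1+0.0081667)^−84) = $494.94.
Option 2: monthly rate = 9.95%/12 = 0.0082917; payment = 30,000 × 0.0082917 / (1 − (1+0.0082917)^−84) = $497.26.
Over 66 months: Option 1 costs 66 × $494.94 = $32,666.04; Option 2 costs 66 × $497.26 + $500.00 = $33,319.16.
Option 1 is cheaper by $33,319.16 − $32,666.04 = $653.12.

Option 1 by $653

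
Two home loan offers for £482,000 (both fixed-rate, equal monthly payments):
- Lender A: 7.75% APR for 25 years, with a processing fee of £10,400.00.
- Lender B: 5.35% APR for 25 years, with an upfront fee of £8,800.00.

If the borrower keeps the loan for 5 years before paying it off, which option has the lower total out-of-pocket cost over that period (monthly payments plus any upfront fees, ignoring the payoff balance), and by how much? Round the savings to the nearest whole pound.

Lender B by £45,028

Lender A: monthly rate = 7.75%/12 = 0.0064583; payment = 482,000 × 0.0064583 / (1 − (1+0.0064583)^−300) = £3,640.68.
Lender B: monthly rate = 5.35%/12 = 0.0044583; payment = 482,000 × 0.0044583 / (1 − (1+0.0044583)^−300) = £2,916.88.
Over 60 months: Lender A costs 60 × £3,640.68 + £10,400.00 = £228,840.80; Lender B costs 60 × £2,916.88 + £8,800.00 = £183,812.80.
Lender B is cheaper by £228,840.80 − £183,812.80 = £45,028.00.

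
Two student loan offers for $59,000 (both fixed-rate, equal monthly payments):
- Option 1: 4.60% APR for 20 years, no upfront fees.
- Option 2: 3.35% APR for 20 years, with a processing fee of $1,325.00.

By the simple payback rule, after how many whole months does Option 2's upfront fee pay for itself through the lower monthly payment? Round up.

35 months

Option 1: at 4.60% the monthly rate is 0.0038333, so the payment is 59,000 × 0.0038333 / (1 − 1.0038333^−240) = $376.46.
Option 2: monthly rate = 3.35%/12 = 0.0027917; payment = 59,000 × 0.0027917 / (1 − (1+0.0027917)^−240) = $337.65.
Monthly savings = $376.46 − $337.65 = $38.81.
Break-even = $1,325.00 / $38.81 = 34.14 → 35 months.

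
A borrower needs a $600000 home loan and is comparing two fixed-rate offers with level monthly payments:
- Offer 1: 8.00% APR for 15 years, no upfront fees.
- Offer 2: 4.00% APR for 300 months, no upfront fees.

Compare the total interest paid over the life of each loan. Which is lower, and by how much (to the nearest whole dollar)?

Offer 2 by $81,998

Offer 1: at 8.00% the monthly rate is 0.0066667, so the payment is 600,000 × 0.0066667 / (1 − 1.0066667^−180) = $5,733.91.
Total interest on Offer 1 = 180 × $5,733.91 − $600,000 = $432,103.80.
Offer 2: monthly rate = 4%/12 = 0.0033333; payment = 600,000 × 0.0033333 / (1 − (1+0.0033333)^−300) = $3,167.02.
Total interest on Offer 2 = 300 × $3,167.02 − $600,000 = $350,106.00.
Offer 2 is lower by $81,997.80.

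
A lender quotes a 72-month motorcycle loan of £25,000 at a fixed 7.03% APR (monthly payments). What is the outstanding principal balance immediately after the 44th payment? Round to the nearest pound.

£10,987

With monthly rate i = 7.03%/12 = 0.0058583, the balance after k of n payments is P · [(1+i)^n − (1+i)^k] / [(1+i)^n − 1].
(1+0.0058583)^72 = 1.52282823 and (1+0.0058583)^44 = 1.29306396, so the balance is 25,000 × (1.52282823 − 1.29306396) / (1.52282823 − 1) = £10,986.60.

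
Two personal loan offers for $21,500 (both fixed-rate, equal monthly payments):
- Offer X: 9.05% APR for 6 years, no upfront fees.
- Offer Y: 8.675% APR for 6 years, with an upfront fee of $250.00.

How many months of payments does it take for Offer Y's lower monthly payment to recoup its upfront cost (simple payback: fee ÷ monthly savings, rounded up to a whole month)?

63 months

Offer X: at 9.05% the monthly rate is 0.0075417, so the payment is 21,500 × 0.0075417 / (1 − 1.0075417^−72) = $388.08.
Offer Y: monthly rate = 8.675%/12 = 0.0072292; payment = 21,500 × 0.0072292 / (1 − (1+0.0072292)^−72) = $384.09.
Monthly savings = $388.08 − $384.09 = $3.99.
Break-even = $250.00 / $3.99 = 62.66 → 63 months.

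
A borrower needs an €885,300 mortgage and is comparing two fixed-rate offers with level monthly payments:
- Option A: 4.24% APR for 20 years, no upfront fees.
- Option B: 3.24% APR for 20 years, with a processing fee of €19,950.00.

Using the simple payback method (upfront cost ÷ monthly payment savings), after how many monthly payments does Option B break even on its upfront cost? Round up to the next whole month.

Option A: monthly rate = 4.24%/12 = 0.0035333; payment = 885,300 × 0.0035333 / (1 − (1+0.0035333)^−240) = €5,477.36.
Option B: monthly rate = 3.24%/12 = 0.0027000; payment = 885,300 × 0.0027000 / (1 − (1+0.0027000)^−240) = €5,016.89.
Monthly savings = €5,477.36 − €5,016.89 = €460.47.
Break-even = €19,950.00 / €460.47 = 43.33 → 44 months.

44 months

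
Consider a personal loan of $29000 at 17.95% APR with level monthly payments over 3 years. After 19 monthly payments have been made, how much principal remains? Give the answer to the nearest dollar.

$15,624

With monthly rate i = 17.95%/12 = 0.0149583, the balance after k of n payments is P · [(1+i)^n − (1+i)^k] / [(1+i)^n − 1].
(1+0.0149583)^36 = 1.70661553 and (1+0.0149583)^19 = 1.32591615, so the balance is 29,000 × (1.70661553 − 1.32591615) / (1.70661553 − 1) = $15,624.17.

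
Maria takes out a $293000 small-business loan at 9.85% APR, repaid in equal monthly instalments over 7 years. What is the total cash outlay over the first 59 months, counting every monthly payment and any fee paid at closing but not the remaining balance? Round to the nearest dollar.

$285,647

Monthly rate = 9.85%/12 = 0.0082083; payment = 293,000 × 0.0082083 / (1 − (1+0.0082083)^−84) = $4,841.47.
Total outlay = 59 × $4,841.47 = $285,646.73.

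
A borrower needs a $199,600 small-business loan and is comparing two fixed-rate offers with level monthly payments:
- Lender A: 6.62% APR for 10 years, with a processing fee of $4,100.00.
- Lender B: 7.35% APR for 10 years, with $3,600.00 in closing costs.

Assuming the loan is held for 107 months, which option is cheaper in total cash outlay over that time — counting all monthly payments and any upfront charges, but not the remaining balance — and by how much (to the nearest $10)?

Lender A: monthly rate = 6.62%/12 = 0.0055167; payment = 199,600 × 0.0055167 / (1 − (1+0.0055167)^−120) = $2,278.62.
Lender B: monthly rate = 7.35%/12 = 0.0061250; payment = 199,600 × 0.0061250 / (1 − (1+0.0061250)^−120) = $2,353.69.
Over 107 months: Lender A costs 107 × $2,278.62 + $4,100.00 = $247,912.34; Lender B costs 107 × $2,353.69 + $3,600.00 = $255,444.83.
Lender A is cheaper by $255,444.83 − $247,912.34 = $7,532.49.

Lender A by $7,530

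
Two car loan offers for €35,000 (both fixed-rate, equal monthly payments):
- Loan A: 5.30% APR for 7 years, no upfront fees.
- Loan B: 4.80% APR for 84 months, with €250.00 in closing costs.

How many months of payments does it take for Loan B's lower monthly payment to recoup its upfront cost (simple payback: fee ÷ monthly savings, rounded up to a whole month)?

Loan A: monthly rate = 5.3%/12 = 0.0044167; payment = 35,000 × 0.0044167 / (1 − (1+0.0044167)^−84) = €499.64.
Loan B: monthly rate = 4.8%/12 = 0.0040000; payment = 35,000 × 0.0040000 / (1 − (1+0.0040000)^−84) = €491.40.
Monthly savings = €499.64 − €491.40 = €8.24.
Break-even = €250.00 / €8.24 = 30.34 → 31 months.

31 months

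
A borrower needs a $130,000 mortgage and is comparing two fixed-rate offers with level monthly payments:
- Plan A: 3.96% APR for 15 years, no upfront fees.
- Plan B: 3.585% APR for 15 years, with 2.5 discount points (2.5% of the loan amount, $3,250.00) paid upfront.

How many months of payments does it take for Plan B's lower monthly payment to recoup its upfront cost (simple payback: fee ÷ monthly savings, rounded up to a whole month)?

135 months

Plan A: monthly rate = 3.96%/12 = 0.0033000; payment = 130,000 × 0.0033000 / (1 − (1+0.0033000)^−180) = $958.99.
Plan B: at 3.585% the monthly rate is 0.0029875, so the payment is 130,000 × 0.0029875 / (1 − 1.0029875^−180) = $934.78.
Monthly savings = $958.99 − $934.78 = $24.21.
Break-even = $3,250.00 / $24.21 = 134.24 → 135 months.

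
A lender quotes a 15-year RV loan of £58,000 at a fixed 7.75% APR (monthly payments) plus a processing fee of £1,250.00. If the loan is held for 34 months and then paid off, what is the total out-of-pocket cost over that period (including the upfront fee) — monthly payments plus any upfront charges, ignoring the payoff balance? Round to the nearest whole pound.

£19,812

Monthly rate = 7.75%/12 = 0.0064583; payment = 58,000 × 0.0064583 / (1 − (1+0.0064583)^−180) = £545.94.
Total outlay = 34 × £545.94 + £1,250.00 = £19,811.96.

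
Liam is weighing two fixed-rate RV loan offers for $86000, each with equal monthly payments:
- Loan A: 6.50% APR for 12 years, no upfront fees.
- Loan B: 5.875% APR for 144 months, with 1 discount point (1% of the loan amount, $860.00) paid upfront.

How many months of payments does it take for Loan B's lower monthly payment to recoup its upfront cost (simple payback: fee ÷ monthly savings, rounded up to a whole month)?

Loan A: monthly rate = 6.5%/12 = 0.0054167; payment = 86,000 × 0.0054167 / (1 − (1+0.0054167)^−144) = $861.65.
Loan B: monthly rate = 5.875%/12 = 0.0048958; payment = 86,000 × 0.0048958 / (1 − (1+0.0048958)^−144) = $833.68.
Monthly savings = $861.65 − $833.68 = $27.97.
Break-even = $860.00 / $27.97 = 30.75 → 31 months.

31 months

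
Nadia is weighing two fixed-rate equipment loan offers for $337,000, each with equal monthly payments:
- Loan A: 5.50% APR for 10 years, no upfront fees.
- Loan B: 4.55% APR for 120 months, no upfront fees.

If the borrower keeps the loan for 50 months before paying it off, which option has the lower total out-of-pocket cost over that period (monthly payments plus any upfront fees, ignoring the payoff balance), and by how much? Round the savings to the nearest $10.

Loan B by $7,830

Loan A: at 5.50% the monthly rate is 0.0045833, so the payment is 337,000 × 0.0045833 / (1 − 1.0045833^−120) = $3,657.34.
Loan B: at 4.55% the monthly rate is 0.0037917, so the payment is 337,000 × 0.0037917 / (1 − 1.0037917^−120) = $3,500.74.
Over 50 months: Loan A costs 50 × $3,657.34 = $182,867.00; Loan B costs 50 × $3,500.74 = $175,037.00.
Loan B is cheaper by $182,867.00 − $175,037.00 = $7,830.00.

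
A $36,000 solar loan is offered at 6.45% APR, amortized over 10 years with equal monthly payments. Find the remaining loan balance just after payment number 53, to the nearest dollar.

$22,896

With monthly rate i = 6.45%/12 = 0.0053750, the balance after k of n payments is P · [(1+i)^n − (1+i)^k] / [(1+i)^n − 1].
(1+0.0053750)^120 = 1.90269775 and (1+0.0053750)^53 = 1.32858190, so the balance is 36,000 × (1.90269775 − 1.32858190) / (1.90269775 − 1) = $22,896.00.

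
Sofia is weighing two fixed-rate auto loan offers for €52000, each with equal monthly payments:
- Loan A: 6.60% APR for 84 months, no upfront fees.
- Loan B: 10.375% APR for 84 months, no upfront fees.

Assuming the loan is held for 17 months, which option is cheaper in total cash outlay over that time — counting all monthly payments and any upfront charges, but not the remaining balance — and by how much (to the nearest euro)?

Loan A by €1,678

Loan A: monthly rate = 6.6%/12 = 0.0055000; payment = 52,000 × 0.0055000 / (1 − (1+0.0055000)^−84) = €774.69.
Loan B: at 10.375% the monthly rate is 0.0086458, so the payment is 52,000 × 0.0086458 / (1 − 1.0086458^−84) = €873.37.
Over 17 months: Loan A costs 17 × €774.69 = €13,169.73; Loan B costs 17 × €873.37 = €14,847.29.
Loan A is cheaper by €14,847.29 − €13,169.73 = €1,677.56.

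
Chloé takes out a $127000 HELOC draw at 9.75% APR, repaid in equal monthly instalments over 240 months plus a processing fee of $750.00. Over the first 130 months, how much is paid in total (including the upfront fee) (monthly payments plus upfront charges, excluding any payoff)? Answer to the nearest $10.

At 9.75% the monthly rate is 0.0081250, so the payment is 127,000 × 0.0081250 / (1 − 1.0081250^−240) = $1,204.62.
Total outlay = 130 × $1,204.62 + $750.00 = $157,350.60.

$157,350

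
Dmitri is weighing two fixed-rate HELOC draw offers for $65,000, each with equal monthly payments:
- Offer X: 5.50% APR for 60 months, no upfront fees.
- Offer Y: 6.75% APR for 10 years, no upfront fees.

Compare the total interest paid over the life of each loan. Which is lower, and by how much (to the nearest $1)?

Offer X: at 5.50% the monthly rate is 0.0045833, so the payment is 65,000 × 0.0045833 / (1 − 1.0045833^−60) = $1,241.58.
Total interest on Offer X = 60 × $1,241.58 − $65,000 = $9,494.80.
Offer Y: monthly rate = 6.75%/12 = 0.0056250; payment = 65,000 × 0.0056250 / (1 − (1+0.0056250)^−120) = $746.36.
Total interest on Offer Y = 120 × $746.36 − $65,000 = $24,563.20.
Offer X is lower by $15,068.40.

Offer X by $15,068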